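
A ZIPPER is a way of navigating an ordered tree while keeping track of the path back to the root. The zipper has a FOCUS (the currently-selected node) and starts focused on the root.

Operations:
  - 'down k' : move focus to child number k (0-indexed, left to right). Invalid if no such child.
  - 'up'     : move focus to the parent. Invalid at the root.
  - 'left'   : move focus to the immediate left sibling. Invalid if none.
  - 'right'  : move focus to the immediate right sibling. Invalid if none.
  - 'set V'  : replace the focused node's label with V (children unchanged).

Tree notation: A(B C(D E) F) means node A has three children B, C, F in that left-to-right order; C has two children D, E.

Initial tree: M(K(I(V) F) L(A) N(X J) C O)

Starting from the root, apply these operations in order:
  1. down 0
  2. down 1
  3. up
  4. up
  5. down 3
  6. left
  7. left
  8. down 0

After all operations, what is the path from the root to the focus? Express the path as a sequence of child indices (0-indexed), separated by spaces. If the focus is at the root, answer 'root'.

Step 1 (down 0): focus=K path=0 depth=1 children=['I', 'F'] left=[] right=['L', 'N', 'C', 'O'] parent=M
Step 2 (down 1): focus=F path=0/1 depth=2 children=[] left=['I'] right=[] parent=K
Step 3 (up): focus=K path=0 depth=1 children=['I', 'F'] left=[] right=['L', 'N', 'C', 'O'] parent=M
Step 4 (up): focus=M path=root depth=0 children=['K', 'L', 'N', 'C', 'O'] (at root)
Step 5 (down 3): focus=C path=3 depth=1 children=[] left=['K', 'L', 'N'] right=['O'] parent=M
Step 6 (left): focus=N path=2 depth=1 children=['X', 'J'] left=['K', 'L'] right=['C', 'O'] parent=M
Step 7 (left): focus=L path=1 depth=1 children=['A'] left=['K'] right=['N', 'C', 'O'] parent=M
Step 8 (down 0): focus=A path=1/0 depth=2 children=[] left=[] right=[] parent=L

Answer: 1 0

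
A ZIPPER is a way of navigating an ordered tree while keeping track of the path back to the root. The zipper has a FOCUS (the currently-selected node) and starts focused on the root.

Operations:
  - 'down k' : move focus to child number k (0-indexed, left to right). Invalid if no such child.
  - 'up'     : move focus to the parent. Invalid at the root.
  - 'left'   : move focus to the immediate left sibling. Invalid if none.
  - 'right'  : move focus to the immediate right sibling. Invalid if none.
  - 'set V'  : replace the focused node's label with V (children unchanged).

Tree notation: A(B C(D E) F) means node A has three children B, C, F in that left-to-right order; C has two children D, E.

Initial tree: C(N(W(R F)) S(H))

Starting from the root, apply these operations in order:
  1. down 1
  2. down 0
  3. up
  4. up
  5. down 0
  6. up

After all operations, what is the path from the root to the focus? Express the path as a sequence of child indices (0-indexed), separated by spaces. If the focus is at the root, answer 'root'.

Answer: root

Derivation:
Step 1 (down 1): focus=S path=1 depth=1 children=['H'] left=['N'] right=[] parent=C
Step 2 (down 0): focus=H path=1/0 depth=2 children=[] left=[] right=[] parent=S
Step 3 (up): focus=S path=1 depth=1 children=['H'] left=['N'] right=[] parent=C
Step 4 (up): focus=C path=root depth=0 children=['N', 'S'] (at root)
Step 5 (down 0): focus=N path=0 depth=1 children=['W'] left=[] right=['S'] parent=C
Step 6 (up): focus=C path=root depth=0 children=['N', 'S'] (at root)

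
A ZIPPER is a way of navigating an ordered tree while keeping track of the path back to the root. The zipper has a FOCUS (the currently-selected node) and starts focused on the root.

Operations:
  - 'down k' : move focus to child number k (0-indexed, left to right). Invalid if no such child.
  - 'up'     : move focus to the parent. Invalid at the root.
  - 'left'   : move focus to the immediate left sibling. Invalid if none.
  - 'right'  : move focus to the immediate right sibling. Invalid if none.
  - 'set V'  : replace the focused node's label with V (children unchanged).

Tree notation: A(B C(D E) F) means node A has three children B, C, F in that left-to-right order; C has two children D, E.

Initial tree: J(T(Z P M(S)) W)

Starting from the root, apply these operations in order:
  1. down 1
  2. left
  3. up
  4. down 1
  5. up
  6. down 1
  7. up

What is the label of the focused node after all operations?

Answer: J

Derivation:
Step 1 (down 1): focus=W path=1 depth=1 children=[] left=['T'] right=[] parent=J
Step 2 (left): focus=T path=0 depth=1 children=['Z', 'P', 'M'] left=[] right=['W'] parent=J
Step 3 (up): focus=J path=root depth=0 children=['T', 'W'] (at root)
Step 4 (down 1): focus=W path=1 depth=1 children=[] left=['T'] right=[] parent=J
Step 5 (up): focus=J path=root depth=0 children=['T', 'W'] (at root)
Step 6 (down 1): focus=W path=1 depth=1 children=[] left=['T'] right=[] parent=J
Step 7 (up): focus=J path=root depth=0 children=['T', 'W'] (at root)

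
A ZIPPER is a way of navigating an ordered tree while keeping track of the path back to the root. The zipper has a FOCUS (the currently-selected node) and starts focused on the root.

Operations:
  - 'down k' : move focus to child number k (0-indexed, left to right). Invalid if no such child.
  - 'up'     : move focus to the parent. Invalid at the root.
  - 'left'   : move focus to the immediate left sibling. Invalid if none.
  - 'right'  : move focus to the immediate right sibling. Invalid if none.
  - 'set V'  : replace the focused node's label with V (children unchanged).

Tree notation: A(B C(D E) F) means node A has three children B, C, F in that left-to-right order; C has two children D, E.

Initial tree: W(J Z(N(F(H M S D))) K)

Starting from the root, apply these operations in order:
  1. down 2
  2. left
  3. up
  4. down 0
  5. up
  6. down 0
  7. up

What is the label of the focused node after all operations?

Answer: W

Derivation:
Step 1 (down 2): focus=K path=2 depth=1 children=[] left=['J', 'Z'] right=[] parent=W
Step 2 (left): focus=Z path=1 depth=1 children=['N'] left=['J'] right=['K'] parent=W
Step 3 (up): focus=W path=root depth=0 children=['J', 'Z', 'K'] (at root)
Step 4 (down 0): focus=J path=0 depth=1 children=[] left=[] right=['Z', 'K'] parent=W
Step 5 (up): focus=W path=root depth=0 children=['J', 'Z', 'K'] (at root)
Step 6 (down 0): focus=J path=0 depth=1 children=[] left=[] right=['Z', 'K'] parent=W
Step 7 (up): focus=W path=root depth=0 children=['J', 'Z', 'K'] (at root)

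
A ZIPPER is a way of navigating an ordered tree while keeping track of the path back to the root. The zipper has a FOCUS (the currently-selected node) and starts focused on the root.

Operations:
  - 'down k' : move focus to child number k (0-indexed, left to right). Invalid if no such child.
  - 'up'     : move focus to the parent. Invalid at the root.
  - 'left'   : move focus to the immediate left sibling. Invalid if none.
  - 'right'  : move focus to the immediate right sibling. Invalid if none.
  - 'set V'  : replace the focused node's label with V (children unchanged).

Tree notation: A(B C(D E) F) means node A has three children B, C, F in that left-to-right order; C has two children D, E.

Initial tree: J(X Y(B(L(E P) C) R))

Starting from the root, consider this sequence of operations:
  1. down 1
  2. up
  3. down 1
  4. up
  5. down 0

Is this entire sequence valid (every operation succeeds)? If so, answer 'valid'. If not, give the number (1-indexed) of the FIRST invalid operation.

Answer: valid

Derivation:
Step 1 (down 1): focus=Y path=1 depth=1 children=['B', 'R'] left=['X'] right=[] parent=J
Step 2 (up): focus=J path=root depth=0 children=['X', 'Y'] (at root)
Step 3 (down 1): focus=Y path=1 depth=1 children=['B', 'R'] left=['X'] right=[] parent=J
Step 4 (up): focus=J path=root depth=0 children=['X', 'Y'] (at root)
Step 5 (down 0): focus=X path=0 depth=1 children=[] left=[] right=['Y'] parent=J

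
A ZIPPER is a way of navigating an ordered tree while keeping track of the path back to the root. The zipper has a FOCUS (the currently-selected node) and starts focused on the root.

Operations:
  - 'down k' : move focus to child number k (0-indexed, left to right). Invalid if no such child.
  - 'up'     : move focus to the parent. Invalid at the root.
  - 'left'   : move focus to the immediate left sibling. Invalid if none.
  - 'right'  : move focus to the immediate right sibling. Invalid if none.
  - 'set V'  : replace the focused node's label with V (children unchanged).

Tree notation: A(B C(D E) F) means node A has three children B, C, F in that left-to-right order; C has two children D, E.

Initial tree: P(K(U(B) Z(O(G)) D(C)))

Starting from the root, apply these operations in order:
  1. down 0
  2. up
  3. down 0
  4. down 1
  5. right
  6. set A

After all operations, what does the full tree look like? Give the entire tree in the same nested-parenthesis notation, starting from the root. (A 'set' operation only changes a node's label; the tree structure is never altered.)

Step 1 (down 0): focus=K path=0 depth=1 children=['U', 'Z', 'D'] left=[] right=[] parent=P
Step 2 (up): focus=P path=root depth=0 children=['K'] (at root)
Step 3 (down 0): focus=K path=0 depth=1 children=['U', 'Z', 'D'] left=[] right=[] parent=P
Step 4 (down 1): focus=Z path=0/1 depth=2 children=['O'] left=['U'] right=['D'] parent=K
Step 5 (right): focus=D path=0/2 depth=2 children=['C'] left=['U', 'Z'] right=[] parent=K
Step 6 (set A): focus=A path=0/2 depth=2 children=['C'] left=['U', 'Z'] right=[] parent=K

Answer: P(K(U(B) Z(O(G)) A(C)))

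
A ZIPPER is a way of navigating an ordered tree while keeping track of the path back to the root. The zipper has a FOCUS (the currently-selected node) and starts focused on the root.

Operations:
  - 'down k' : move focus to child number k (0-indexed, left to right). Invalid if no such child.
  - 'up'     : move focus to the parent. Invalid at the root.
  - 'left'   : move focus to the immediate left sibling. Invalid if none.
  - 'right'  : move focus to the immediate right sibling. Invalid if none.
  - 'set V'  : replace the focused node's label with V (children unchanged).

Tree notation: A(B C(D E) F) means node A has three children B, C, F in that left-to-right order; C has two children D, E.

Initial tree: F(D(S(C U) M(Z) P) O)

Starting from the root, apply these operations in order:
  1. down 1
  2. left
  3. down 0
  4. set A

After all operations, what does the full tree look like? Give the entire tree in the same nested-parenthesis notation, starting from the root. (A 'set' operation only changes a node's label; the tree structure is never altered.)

Step 1 (down 1): focus=O path=1 depth=1 children=[] left=['D'] right=[] parent=F
Step 2 (left): focus=D path=0 depth=1 children=['S', 'M', 'P'] left=[] right=['O'] parent=F
Step 3 (down 0): focus=S path=0/0 depth=2 children=['C', 'U'] left=[] right=['M', 'P'] parent=D
Step 4 (set A): focus=A path=0/0 depth=2 children=['C', 'U'] left=[] right=['M', 'P'] parent=D

Answer: F(D(A(C U) M(Z) P) O)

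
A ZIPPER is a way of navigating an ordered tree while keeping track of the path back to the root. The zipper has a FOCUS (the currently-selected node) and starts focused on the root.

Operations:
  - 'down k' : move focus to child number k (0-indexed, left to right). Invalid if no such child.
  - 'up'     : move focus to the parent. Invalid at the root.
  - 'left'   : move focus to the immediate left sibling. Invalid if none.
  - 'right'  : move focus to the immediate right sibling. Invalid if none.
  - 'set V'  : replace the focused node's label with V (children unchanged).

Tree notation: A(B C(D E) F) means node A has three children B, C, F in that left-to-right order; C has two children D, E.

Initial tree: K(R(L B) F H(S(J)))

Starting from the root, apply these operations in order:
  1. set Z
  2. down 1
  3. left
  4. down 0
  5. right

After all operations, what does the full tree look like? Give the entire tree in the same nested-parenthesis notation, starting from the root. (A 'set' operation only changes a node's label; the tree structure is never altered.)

Answer: Z(R(L B) F H(S(J)))

Derivation:
Step 1 (set Z): focus=Z path=root depth=0 children=['R', 'F', 'H'] (at root)
Step 2 (down 1): focus=F path=1 depth=1 children=[] left=['R'] right=['H'] parent=Z
Step 3 (left): focus=R path=0 depth=1 children=['L', 'B'] left=[] right=['F', 'H'] parent=Z
Step 4 (down 0): focus=L path=0/0 depth=2 children=[] left=[] right=['B'] parent=R
Step 5 (right): focus=B path=0/1 depth=2 children=[] left=['L'] right=[] parent=R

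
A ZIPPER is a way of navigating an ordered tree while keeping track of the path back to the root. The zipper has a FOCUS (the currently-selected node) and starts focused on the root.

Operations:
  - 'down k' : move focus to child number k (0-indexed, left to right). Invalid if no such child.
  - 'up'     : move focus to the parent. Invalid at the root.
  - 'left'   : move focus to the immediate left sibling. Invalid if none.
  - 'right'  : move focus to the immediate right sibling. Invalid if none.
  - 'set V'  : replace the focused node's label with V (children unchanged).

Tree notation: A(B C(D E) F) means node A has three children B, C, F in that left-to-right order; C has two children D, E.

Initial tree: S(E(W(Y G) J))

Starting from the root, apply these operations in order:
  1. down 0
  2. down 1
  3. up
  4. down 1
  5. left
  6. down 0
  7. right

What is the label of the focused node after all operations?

Answer: G

Derivation:
Step 1 (down 0): focus=E path=0 depth=1 children=['W', 'J'] left=[] right=[] parent=S
Step 2 (down 1): focus=J path=0/1 depth=2 children=[] left=['W'] right=[] parent=E
Step 3 (up): focus=E path=0 depth=1 children=['W', 'J'] left=[] right=[] parent=S
Step 4 (down 1): focus=J path=0/1 depth=2 children=[] left=['W'] right=[] parent=E
Step 5 (left): focus=W path=0/0 depth=2 children=['Y', 'G'] left=[] right=['J'] parent=E
Step 6 (down 0): focus=Y path=0/0/0 depth=3 children=[] left=[] right=['G'] parent=W
Step 7 (right): focus=G path=0/0/1 depth=3 children=[] left=['Y'] right=[] parent=W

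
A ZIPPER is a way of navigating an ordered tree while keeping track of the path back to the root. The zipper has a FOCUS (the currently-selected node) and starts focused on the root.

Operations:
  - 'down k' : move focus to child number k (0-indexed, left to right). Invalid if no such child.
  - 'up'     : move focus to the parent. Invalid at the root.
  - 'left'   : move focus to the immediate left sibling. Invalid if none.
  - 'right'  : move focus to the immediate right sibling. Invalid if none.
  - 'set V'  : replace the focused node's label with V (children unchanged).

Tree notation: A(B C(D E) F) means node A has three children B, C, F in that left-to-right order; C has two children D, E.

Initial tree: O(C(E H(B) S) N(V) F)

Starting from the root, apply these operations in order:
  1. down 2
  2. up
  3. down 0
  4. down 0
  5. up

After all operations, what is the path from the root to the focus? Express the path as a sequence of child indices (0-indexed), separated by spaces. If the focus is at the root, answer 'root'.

Answer: 0

Derivation:
Step 1 (down 2): focus=F path=2 depth=1 children=[] left=['C', 'N'] right=[] parent=O
Step 2 (up): focus=O path=root depth=0 children=['C', 'N', 'F'] (at root)
Step 3 (down 0): focus=C path=0 depth=1 children=['E', 'H', 'S'] left=[] right=['N', 'F'] parent=O
Step 4 (down 0): focus=E path=0/0 depth=2 children=[] left=[] right=['H', 'S'] parent=C
Step 5 (up): focus=C path=0 depth=1 children=['E', 'H', 'S'] left=[] right=['N', 'F'] parent=O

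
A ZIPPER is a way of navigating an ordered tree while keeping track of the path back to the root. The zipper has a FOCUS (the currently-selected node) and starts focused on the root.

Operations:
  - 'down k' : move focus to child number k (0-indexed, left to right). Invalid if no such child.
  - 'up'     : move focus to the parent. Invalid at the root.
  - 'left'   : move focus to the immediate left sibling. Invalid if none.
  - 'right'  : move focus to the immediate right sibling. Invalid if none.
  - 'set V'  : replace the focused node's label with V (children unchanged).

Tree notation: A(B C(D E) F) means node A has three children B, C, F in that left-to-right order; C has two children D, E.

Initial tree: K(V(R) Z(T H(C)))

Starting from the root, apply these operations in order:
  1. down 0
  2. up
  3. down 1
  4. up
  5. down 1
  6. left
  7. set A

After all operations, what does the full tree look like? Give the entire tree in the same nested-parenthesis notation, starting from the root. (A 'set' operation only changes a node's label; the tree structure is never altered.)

Answer: K(A(R) Z(T H(C)))

Derivation:
Step 1 (down 0): focus=V path=0 depth=1 children=['R'] left=[] right=['Z'] parent=K
Step 2 (up): focus=K path=root depth=0 children=['V', 'Z'] (at root)
Step 3 (down 1): focus=Z path=1 depth=1 children=['T', 'H'] left=['V'] right=[] parent=K
Step 4 (up): focus=K path=root depth=0 children=['V', 'Z'] (at root)
Step 5 (down 1): focus=Z path=1 depth=1 children=['T', 'H'] left=['V'] right=[] parent=K
Step 6 (left): focus=V path=0 depth=1 children=['R'] left=[] right=['Z'] parent=K
Step 7 (set A): focus=A path=0 depth=1 children=['R'] left=[] right=['Z'] parent=K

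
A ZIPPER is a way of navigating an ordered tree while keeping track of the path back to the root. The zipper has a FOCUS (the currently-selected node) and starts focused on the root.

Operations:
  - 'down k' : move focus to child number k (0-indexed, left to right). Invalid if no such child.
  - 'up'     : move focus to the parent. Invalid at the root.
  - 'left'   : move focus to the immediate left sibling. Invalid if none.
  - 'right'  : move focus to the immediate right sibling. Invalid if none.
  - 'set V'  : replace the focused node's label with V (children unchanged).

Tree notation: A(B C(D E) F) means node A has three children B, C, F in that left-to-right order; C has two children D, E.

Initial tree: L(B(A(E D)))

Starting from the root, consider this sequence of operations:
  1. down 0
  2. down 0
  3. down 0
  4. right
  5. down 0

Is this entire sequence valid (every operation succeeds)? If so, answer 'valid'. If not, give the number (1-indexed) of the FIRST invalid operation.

Answer: 5

Derivation:
Step 1 (down 0): focus=B path=0 depth=1 children=['A'] left=[] right=[] parent=L
Step 2 (down 0): focus=A path=0/0 depth=2 children=['E', 'D'] left=[] right=[] parent=B
Step 3 (down 0): focus=E path=0/0/0 depth=3 children=[] left=[] right=['D'] parent=A
Step 4 (right): focus=D path=0/0/1 depth=3 children=[] left=['E'] right=[] parent=A
Step 5 (down 0): INVALID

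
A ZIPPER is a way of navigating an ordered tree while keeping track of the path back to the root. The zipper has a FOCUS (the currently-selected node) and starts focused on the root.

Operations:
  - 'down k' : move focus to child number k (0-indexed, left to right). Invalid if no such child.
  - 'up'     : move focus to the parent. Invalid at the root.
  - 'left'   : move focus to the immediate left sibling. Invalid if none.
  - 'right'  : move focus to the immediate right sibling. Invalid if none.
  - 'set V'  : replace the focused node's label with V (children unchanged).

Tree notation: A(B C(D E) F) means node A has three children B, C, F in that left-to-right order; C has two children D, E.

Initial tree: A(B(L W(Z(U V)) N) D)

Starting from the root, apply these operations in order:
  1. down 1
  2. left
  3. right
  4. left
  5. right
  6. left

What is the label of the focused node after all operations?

Step 1 (down 1): focus=D path=1 depth=1 children=[] left=['B'] right=[] parent=A
Step 2 (left): focus=B path=0 depth=1 children=['L', 'W', 'N'] left=[] right=['D'] parent=A
Step 3 (right): focus=D path=1 depth=1 children=[] left=['B'] right=[] parent=A
Step 4 (left): focus=B path=0 depth=1 children=['L', 'W', 'N'] left=[] right=['D'] parent=A
Step 5 (right): focus=D path=1 depth=1 children=[] left=['B'] right=[] parent=A
Step 6 (left): focus=B path=0 depth=1 children=['L', 'W', 'N'] left=[] right=['D'] parent=A

Answer: B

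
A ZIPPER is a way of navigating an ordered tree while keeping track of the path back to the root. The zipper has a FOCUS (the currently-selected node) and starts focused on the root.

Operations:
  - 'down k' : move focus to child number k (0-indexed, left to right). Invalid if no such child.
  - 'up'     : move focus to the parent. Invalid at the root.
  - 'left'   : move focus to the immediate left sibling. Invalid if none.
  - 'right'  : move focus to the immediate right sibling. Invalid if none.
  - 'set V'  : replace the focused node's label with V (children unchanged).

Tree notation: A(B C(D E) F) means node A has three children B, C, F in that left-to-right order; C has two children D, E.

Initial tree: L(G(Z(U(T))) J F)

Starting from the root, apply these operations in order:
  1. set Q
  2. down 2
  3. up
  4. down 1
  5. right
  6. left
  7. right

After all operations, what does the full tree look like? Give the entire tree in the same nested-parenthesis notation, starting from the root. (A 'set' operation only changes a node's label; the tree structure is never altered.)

Step 1 (set Q): focus=Q path=root depth=0 children=['G', 'J', 'F'] (at root)
Step 2 (down 2): focus=F path=2 depth=1 children=[] left=['G', 'J'] right=[] parent=Q
Step 3 (up): focus=Q path=root depth=0 children=['G', 'J', 'F'] (at root)
Step 4 (down 1): focus=J path=1 depth=1 children=[] left=['G'] right=['F'] parent=Q
Step 5 (right): focus=F path=2 depth=1 children=[] left=['G', 'J'] right=[] parent=Q
Step 6 (left): focus=J path=1 depth=1 children=[] left=['G'] right=['F'] parent=Q
Step 7 (right): focus=F path=2 depth=1 children=[] left=['G', 'J'] right=[] parent=Q

Answer: Q(G(Z(U(T))) J F)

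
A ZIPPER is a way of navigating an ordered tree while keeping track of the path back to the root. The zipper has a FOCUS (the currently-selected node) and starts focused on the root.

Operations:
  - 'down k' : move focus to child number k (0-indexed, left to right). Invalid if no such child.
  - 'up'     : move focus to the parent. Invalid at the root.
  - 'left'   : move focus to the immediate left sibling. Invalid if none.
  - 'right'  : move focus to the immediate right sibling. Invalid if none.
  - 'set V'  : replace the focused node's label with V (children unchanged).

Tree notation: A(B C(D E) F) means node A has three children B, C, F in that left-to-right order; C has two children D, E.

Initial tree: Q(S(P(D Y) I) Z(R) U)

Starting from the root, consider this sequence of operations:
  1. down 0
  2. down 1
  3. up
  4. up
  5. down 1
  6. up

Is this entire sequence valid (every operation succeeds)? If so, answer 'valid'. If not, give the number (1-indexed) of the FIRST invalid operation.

Answer: valid

Derivation:
Step 1 (down 0): focus=S path=0 depth=1 children=['P', 'I'] left=[] right=['Z', 'U'] parent=Q
Step 2 (down 1): focus=I path=0/1 depth=2 children=[] left=['P'] right=[] parent=S
Step 3 (up): focus=S path=0 depth=1 children=['P', 'I'] left=[] right=['Z', 'U'] parent=Q
Step 4 (up): focus=Q path=root depth=0 children=['S', 'Z', 'U'] (at root)
Step 5 (down 1): focus=Z path=1 depth=1 children=['R'] left=['S'] right=['U'] parent=Q
Step 6 (up): focus=Q path=root depth=0 children=['S', 'Z', 'U'] (at root)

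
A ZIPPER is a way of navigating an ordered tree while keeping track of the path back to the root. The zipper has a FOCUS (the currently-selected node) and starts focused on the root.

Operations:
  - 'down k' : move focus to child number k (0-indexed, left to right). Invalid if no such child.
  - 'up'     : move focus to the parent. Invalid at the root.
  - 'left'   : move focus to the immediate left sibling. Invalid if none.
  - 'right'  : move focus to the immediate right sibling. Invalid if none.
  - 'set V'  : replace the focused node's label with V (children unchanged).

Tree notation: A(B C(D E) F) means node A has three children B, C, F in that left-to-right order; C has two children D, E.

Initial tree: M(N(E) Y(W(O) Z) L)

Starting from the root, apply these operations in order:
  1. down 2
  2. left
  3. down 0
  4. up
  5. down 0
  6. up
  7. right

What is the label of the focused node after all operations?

Answer: L

Derivation:
Step 1 (down 2): focus=L path=2 depth=1 children=[] left=['N', 'Y'] right=[] parent=M
Step 2 (left): focus=Y path=1 depth=1 children=['W', 'Z'] left=['N'] right=['L'] parent=M
Step 3 (down 0): focus=W path=1/0 depth=2 children=['O'] left=[] right=['Z'] parent=Y
Step 4 (up): focus=Y path=1 depth=1 children=['W', 'Z'] left=['N'] right=['L'] parent=M
Step 5 (down 0): focus=W path=1/0 depth=2 children=['O'] left=[] right=['Z'] parent=Y
Step 6 (up): focus=Y path=1 depth=1 children=['W', 'Z'] left=['N'] right=['L'] parent=M
Step 7 (right): focus=L path=2 depth=1 children=[] left=['N', 'Y'] right=[] parent=M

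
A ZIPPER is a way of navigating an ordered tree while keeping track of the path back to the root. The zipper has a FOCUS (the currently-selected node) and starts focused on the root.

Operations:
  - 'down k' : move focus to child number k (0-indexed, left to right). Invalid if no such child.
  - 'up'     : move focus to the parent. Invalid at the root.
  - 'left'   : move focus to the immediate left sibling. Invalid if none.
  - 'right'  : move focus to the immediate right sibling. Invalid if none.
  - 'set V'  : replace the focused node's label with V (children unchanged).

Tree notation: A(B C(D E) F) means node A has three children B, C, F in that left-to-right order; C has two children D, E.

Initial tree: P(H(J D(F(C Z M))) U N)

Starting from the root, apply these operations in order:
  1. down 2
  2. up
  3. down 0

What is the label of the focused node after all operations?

Step 1 (down 2): focus=N path=2 depth=1 children=[] left=['H', 'U'] right=[] parent=P
Step 2 (up): focus=P path=root depth=0 children=['H', 'U', 'N'] (at root)
Step 3 (down 0): focus=H path=0 depth=1 children=['J', 'D'] left=[] right=['U', 'N'] parent=P

Answer: H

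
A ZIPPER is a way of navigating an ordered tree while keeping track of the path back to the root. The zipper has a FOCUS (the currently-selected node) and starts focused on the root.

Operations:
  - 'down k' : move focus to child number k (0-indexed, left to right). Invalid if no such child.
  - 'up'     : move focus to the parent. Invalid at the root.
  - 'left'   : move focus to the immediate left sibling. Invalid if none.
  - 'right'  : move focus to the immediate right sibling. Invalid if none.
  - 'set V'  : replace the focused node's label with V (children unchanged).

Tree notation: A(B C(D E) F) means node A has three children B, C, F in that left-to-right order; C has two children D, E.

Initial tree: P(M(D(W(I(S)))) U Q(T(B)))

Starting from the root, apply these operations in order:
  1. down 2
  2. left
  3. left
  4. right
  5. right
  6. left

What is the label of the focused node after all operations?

Step 1 (down 2): focus=Q path=2 depth=1 children=['T'] left=['M', 'U'] right=[] parent=P
Step 2 (left): focus=U path=1 depth=1 children=[] left=['M'] right=['Q'] parent=P
Step 3 (left): focus=M path=0 depth=1 children=['D'] left=[] right=['U', 'Q'] parent=P
Step 4 (right): focus=U path=1 depth=1 children=[] left=['M'] right=['Q'] parent=P
Step 5 (right): focus=Q path=2 depth=1 children=['T'] left=['M', 'U'] right=[] parent=P
Step 6 (left): focus=U path=1 depth=1 children=[] left=['M'] right=['Q'] parent=P

Answer: U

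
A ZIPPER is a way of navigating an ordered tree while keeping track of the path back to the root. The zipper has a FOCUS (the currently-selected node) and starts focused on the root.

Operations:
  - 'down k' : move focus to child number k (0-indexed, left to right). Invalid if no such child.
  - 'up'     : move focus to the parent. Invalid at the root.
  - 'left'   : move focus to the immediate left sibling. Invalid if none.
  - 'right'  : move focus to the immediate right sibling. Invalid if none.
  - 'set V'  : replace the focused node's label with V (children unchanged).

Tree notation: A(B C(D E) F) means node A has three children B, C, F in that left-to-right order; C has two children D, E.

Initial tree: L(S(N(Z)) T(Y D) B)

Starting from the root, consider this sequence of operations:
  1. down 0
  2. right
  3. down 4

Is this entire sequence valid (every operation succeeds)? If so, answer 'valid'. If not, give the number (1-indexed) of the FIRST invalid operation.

Step 1 (down 0): focus=S path=0 depth=1 children=['N'] left=[] right=['T', 'B'] parent=L
Step 2 (right): focus=T path=1 depth=1 children=['Y', 'D'] left=['S'] right=['B'] parent=L
Step 3 (down 4): INVALID

Answer: 3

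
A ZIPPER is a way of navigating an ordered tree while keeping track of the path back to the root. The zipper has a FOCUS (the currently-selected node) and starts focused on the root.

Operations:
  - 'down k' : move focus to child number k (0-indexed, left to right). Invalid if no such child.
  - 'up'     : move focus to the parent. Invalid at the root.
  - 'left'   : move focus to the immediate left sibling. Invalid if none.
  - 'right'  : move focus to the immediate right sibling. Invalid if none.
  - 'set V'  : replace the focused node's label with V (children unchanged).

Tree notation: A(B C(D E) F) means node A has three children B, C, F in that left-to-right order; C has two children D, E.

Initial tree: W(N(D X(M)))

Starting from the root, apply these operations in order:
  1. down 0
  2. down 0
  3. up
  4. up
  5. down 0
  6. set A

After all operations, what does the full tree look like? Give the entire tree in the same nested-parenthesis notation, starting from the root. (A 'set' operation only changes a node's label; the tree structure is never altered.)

Step 1 (down 0): focus=N path=0 depth=1 children=['D', 'X'] left=[] right=[] parent=W
Step 2 (down 0): focus=D path=0/0 depth=2 children=[] left=[] right=['X'] parent=N
Step 3 (up): focus=N path=0 depth=1 children=['D', 'X'] left=[] right=[] parent=W
Step 4 (up): focus=W path=root depth=0 children=['N'] (at root)
Step 5 (down 0): focus=N path=0 depth=1 children=['D', 'X'] left=[] right=[] parent=W
Step 6 (set A): focus=A path=0 depth=1 children=['D', 'X'] left=[] right=[] parent=W

Answer: W(A(D X(M)))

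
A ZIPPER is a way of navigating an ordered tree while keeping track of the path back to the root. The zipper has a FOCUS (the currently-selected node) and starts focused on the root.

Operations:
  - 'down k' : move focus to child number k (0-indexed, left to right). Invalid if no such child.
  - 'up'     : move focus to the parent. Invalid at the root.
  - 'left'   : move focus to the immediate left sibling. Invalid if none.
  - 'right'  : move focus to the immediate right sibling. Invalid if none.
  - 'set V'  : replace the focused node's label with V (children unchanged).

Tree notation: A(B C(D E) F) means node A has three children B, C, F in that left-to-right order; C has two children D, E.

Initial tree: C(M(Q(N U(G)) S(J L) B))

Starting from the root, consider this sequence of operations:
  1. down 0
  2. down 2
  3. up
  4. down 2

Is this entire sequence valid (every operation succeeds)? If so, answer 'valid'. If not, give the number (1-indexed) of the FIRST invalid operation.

Answer: valid

Derivation:
Step 1 (down 0): focus=M path=0 depth=1 children=['Q', 'S', 'B'] left=[] right=[] parent=C
Step 2 (down 2): focus=B path=0/2 depth=2 children=[] left=['Q', 'S'] right=[] parent=M
Step 3 (up): focus=M path=0 depth=1 children=['Q', 'S', 'B'] left=[] right=[] parent=C
Step 4 (down 2): focus=B path=0/2 depth=2 children=[] left=['Q', 'S'] right=[] parent=M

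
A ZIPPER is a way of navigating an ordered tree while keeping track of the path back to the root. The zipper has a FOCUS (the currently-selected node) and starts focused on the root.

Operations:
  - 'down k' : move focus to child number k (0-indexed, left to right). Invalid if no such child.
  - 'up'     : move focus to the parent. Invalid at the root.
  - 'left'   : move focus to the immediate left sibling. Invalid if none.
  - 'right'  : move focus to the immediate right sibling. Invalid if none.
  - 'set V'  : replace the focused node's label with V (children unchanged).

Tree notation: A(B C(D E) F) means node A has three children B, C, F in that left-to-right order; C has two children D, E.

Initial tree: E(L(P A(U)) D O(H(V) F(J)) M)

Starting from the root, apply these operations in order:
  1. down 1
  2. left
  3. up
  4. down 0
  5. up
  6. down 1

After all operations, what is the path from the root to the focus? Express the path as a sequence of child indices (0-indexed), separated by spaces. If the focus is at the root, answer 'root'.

Answer: 1

Derivation:
Step 1 (down 1): focus=D path=1 depth=1 children=[] left=['L'] right=['O', 'M'] parent=E
Step 2 (left): focus=L path=0 depth=1 children=['P', 'A'] left=[] right=['D', 'O', 'M'] parent=E
Step 3 (up): focus=E path=root depth=0 children=['L', 'D', 'O', 'M'] (at root)
Step 4 (down 0): focus=L path=0 depth=1 children=['P', 'A'] left=[] right=['D', 'O', 'M'] parent=E
Step 5 (up): focus=E path=root depth=0 children=['L', 'D', 'O', 'M'] (at root)
Step 6 (down 1): focus=D path=1 depth=1 children=[] left=['L'] right=['O', 'M'] parent=E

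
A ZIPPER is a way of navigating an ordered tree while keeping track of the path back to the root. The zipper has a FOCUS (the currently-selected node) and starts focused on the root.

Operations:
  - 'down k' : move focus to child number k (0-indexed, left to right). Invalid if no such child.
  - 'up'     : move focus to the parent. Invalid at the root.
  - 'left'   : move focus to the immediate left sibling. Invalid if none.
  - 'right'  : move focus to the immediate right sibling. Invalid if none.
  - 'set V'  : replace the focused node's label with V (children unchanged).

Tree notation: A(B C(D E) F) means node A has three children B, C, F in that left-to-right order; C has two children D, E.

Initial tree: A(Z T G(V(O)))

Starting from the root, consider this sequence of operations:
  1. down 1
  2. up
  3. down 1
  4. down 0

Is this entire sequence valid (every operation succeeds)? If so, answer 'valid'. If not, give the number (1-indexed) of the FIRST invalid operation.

Step 1 (down 1): focus=T path=1 depth=1 children=[] left=['Z'] right=['G'] parent=A
Step 2 (up): focus=A path=root depth=0 children=['Z', 'T', 'G'] (at root)
Step 3 (down 1): focus=T path=1 depth=1 children=[] left=['Z'] right=['G'] parent=A
Step 4 (down 0): INVALID

Answer: 4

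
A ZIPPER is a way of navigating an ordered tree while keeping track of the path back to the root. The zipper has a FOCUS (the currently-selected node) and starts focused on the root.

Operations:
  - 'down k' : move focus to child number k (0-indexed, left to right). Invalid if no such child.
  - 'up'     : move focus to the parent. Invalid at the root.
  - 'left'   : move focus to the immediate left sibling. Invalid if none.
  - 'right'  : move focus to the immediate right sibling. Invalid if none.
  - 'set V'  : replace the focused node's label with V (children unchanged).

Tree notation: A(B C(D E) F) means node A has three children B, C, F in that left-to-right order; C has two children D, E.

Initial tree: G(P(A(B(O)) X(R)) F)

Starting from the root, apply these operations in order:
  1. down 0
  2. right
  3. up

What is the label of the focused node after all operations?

Answer: G

Derivation:
Step 1 (down 0): focus=P path=0 depth=1 children=['A', 'X'] left=[] right=['F'] parent=G
Step 2 (right): focus=F path=1 depth=1 children=[] left=['P'] right=[] parent=G
Step 3 (up): focus=G path=root depth=0 children=['P', 'F'] (at root)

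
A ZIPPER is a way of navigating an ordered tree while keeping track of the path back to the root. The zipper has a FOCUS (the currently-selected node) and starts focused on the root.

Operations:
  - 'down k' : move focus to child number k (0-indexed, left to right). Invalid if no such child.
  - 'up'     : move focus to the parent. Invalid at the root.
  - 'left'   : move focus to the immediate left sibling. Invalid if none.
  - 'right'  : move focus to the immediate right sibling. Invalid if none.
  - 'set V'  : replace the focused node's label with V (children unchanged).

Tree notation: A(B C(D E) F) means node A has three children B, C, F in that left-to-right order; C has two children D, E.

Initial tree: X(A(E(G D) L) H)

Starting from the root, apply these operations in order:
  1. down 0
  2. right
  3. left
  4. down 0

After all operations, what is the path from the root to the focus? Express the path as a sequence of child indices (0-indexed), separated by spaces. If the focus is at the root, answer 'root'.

Step 1 (down 0): focus=A path=0 depth=1 children=['E', 'L'] left=[] right=['H'] parent=X
Step 2 (right): focus=H path=1 depth=1 children=[] left=['A'] right=[] parent=X
Step 3 (left): focus=A path=0 depth=1 children=['E', 'L'] left=[] right=['H'] parent=X
Step 4 (down 0): focus=E path=0/0 depth=2 children=['G', 'D'] left=[] right=['L'] parent=A

Answer: 0 0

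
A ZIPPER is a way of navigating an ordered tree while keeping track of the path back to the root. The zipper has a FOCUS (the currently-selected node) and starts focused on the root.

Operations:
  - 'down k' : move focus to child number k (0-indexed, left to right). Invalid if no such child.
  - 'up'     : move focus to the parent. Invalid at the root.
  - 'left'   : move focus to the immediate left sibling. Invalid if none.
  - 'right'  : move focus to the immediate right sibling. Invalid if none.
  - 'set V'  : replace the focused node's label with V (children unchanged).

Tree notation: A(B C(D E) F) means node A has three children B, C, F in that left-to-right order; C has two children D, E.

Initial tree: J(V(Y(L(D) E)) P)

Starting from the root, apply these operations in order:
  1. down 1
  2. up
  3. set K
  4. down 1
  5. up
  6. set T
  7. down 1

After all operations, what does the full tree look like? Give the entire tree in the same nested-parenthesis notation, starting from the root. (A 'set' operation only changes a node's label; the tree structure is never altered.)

Answer: T(V(Y(L(D) E)) P)

Derivation:
Step 1 (down 1): focus=P path=1 depth=1 children=[] left=['V'] right=[] parent=J
Step 2 (up): focus=J path=root depth=0 children=['V', 'P'] (at root)
Step 3 (set K): focus=K path=root depth=0 children=['V', 'P'] (at root)
Step 4 (down 1): focus=P path=1 depth=1 children=[] left=['V'] right=[] parent=K
Step 5 (up): focus=K path=root depth=0 children=['V', 'P'] (at root)
Step 6 (set T): focus=T path=root depth=0 children=['V', 'P'] (at root)
Step 7 (down 1): focus=P path=1 depth=1 children=[] left=['V'] right=[] parent=T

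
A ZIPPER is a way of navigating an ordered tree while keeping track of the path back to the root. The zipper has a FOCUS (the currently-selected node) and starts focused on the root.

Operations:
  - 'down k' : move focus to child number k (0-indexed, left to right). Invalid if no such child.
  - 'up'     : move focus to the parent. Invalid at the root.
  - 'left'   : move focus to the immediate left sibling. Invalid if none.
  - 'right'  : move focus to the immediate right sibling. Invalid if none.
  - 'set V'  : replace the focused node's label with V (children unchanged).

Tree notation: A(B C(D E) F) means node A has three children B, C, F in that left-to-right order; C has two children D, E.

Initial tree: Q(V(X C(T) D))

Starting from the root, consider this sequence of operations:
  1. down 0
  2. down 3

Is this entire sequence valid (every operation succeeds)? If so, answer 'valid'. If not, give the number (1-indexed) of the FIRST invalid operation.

Answer: 2

Derivation:
Step 1 (down 0): focus=V path=0 depth=1 children=['X', 'C', 'D'] left=[] right=[] parent=Q
Step 2 (down 3): INVALID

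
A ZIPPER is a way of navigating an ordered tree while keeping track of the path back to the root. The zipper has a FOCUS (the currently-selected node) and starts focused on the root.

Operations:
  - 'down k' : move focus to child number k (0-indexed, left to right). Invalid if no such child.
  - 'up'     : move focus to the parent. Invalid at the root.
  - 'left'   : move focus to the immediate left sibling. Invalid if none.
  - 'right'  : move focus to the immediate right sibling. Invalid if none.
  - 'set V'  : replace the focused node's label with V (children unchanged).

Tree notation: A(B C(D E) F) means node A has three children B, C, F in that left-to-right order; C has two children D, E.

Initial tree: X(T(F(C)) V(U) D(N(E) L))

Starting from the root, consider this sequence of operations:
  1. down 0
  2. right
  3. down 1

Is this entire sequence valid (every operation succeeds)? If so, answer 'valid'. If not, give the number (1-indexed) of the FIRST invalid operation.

Answer: 3

Derivation:
Step 1 (down 0): focus=T path=0 depth=1 children=['F'] left=[] right=['V', 'D'] parent=X
Step 2 (right): focus=V path=1 depth=1 children=['U'] left=['T'] right=['D'] parent=X
Step 3 (down 1): INVALID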